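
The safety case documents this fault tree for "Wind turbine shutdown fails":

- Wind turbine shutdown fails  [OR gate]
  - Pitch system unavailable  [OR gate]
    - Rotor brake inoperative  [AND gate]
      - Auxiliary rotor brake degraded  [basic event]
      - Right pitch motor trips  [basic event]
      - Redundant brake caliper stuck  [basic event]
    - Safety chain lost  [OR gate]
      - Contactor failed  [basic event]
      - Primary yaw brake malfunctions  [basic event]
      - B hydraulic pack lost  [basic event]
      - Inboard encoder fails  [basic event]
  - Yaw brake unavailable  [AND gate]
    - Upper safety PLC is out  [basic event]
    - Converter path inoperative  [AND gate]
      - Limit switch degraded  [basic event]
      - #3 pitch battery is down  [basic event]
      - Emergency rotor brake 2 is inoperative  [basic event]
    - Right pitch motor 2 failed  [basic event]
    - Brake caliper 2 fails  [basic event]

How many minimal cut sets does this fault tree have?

6

Rotor brake inoperative [AND]: one cut set from each child combined → 1 × 1 × 1 = 1 cut set(s).
Safety chain lost [OR]: union of children's cut sets → 4 cut set(s).
Pitch system unavailable [OR]: union of children's cut sets → 5 cut set(s).
Converter path inoperative [AND]: one cut set from each child combined → 1 × 1 × 1 = 1 cut set(s).
Yaw brake unavailable [AND]: one cut set from each child combined → 1 × 1 × 1 × 1 = 1 cut set(s).
Wind turbine shutdown fails [OR]: union of children's cut sets → 6 cut set(s).
Minimal cut sets: {Auxiliary rotor brake degraded, Redundant brake caliper stuck, Right pitch motor trips}; {Contactor failed}; {Primary yaw brake malfunctions}; {B hydraulic pack lost}; {Inboard encoder fails}; {#3 pitch battery is down, Brake caliper 2 fails, Emergency rotor brake 2 is inoperative, Limit switch degraded, Right pitch motor 2 failed, Upper safety PLC is out}.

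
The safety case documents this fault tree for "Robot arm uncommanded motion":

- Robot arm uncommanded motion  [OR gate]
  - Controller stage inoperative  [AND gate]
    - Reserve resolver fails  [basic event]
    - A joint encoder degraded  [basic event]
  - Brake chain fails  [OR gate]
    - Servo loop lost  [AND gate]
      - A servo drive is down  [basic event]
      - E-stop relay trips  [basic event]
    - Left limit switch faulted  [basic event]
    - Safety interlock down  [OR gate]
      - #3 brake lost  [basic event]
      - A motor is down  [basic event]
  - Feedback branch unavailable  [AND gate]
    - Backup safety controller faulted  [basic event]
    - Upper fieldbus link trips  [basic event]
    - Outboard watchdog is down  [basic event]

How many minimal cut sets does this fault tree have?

Controller stage inoperative [AND]: one cut set from each child combined → 1 × 1 = 1 cut set(s).
Servo loop lost [AND]: one cut set from each child combined → 1 × 1 = 1 cut set(s).
Safety interlock down [OR]: union of children's cut sets → 2 cut set(s).
Brake chain fails [OR]: union of children's cut sets → 4 cut set(s).
Feedback branch unavailable [AND]: one cut set from each child combined → 1 × 1 × 1 = 1 cut set(s).
Robot arm uncommanded motion [OR]: union of children's cut sets → 6 cut set(s).
Minimal cut sets: {A joint encoder degraded, Reserve resolver fails}; {A servo drive is down, E-stop relay trips}; {Left limit switch faulted}; {#3 brake lost}; {A motor is down}; {Backup safety controller faulted, Outboard watchdog is down, Upper fieldbus link trips}.

6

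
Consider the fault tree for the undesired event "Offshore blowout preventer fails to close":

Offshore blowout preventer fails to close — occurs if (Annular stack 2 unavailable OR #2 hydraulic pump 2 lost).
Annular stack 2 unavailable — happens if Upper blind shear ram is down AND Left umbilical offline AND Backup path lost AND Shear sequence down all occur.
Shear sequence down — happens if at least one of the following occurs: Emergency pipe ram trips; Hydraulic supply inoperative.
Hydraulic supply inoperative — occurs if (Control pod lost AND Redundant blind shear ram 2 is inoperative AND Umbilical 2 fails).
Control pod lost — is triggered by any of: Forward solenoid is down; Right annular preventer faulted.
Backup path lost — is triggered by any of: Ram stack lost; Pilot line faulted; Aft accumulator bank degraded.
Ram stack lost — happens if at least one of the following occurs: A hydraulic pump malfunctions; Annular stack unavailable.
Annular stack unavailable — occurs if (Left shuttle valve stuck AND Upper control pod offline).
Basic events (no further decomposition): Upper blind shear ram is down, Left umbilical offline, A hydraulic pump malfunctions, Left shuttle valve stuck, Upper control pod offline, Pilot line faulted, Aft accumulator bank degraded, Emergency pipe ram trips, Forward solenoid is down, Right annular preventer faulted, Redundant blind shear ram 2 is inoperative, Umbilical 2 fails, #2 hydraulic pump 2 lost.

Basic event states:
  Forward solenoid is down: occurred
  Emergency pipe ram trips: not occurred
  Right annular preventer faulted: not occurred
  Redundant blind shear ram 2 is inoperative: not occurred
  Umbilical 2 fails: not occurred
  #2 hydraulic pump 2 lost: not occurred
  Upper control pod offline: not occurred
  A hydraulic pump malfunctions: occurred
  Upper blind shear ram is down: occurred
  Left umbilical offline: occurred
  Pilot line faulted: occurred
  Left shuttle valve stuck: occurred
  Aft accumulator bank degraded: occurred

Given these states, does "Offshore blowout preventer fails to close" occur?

Annular stack unavailable [AND]: Left shuttle valve stuck=occurs, Upper control pod offline=not → not all inputs occur → does not occur.
Ram stack lost [OR]: A hydraulic pump malfunctions=occurs, Annular stack unavailable=not → at least one input occurs → occurs.
Backup path lost [OR]: Ram stack lost=occurs, Pilot line faulted=occurs, Aft accumulator bank degraded=occurs → at least one input occurs → occurs.
Control pod lost [OR]: Forward solenoid is down=occurs, Right annular preventer faulted=not → at least one input occurs → occurs.
Hydraulic supply inoperative [AND]: Control pod lost=occurs, Redundant blind shear ram 2 is inoperative=not, Umbilical 2 fails=not → not all inputs occur → does not occur.
Shear sequence down [OR]: Emergency pipe ram trips=not, Hydraulic supply inoperative=not → no input occurs → does not occur.
Annular stack 2 unavailable [AND]: Upper blind shear ram is down=occurs, Left umbilical offline=occurs, Backup path lost=occurs, Shear sequence down=not → not all inputs occur → does not occur.
Offshore blowout preventer fails to close [OR]: Annular stack 2 unavailable=not, #2 hydraulic pump 2 lost=not → no input occurs → does not occur.

No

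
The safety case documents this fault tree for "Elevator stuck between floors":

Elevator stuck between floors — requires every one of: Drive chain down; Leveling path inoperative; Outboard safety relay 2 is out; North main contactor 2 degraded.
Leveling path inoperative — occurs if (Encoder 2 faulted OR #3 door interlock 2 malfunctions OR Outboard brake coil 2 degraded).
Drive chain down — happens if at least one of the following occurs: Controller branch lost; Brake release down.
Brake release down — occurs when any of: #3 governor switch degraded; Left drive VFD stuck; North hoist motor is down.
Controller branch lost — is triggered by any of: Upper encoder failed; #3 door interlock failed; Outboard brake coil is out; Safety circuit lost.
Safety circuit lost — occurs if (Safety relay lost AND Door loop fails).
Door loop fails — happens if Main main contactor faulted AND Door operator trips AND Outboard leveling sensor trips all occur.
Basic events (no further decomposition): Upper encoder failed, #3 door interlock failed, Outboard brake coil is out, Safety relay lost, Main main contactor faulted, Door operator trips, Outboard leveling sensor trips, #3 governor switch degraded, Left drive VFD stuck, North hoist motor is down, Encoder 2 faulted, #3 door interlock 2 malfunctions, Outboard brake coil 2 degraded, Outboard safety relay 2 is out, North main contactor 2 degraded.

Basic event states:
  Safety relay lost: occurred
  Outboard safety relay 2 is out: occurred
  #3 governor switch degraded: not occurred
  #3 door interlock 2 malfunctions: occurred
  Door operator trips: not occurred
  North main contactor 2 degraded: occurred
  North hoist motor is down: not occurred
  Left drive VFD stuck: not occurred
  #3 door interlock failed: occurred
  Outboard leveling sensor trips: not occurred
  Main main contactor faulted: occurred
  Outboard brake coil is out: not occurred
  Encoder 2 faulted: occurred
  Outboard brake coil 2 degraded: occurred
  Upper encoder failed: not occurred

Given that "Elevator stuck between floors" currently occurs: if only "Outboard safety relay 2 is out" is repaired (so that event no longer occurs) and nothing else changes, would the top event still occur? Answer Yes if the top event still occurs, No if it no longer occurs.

No

Counterfactual: set "Outboard safety relay 2 is out" to not occurred.
Door loop fails [AND]: Main main contactor faulted=occurs, Door operator trips=not, Outboard leveling sensor trips=not → not all inputs occur → does not occur.
Safety circuit lost [AND]: Safety relay lost=occurs, Door loop fails=not → not all inputs occur → does not occur.
Controller branch lost [OR]: Upper encoder failed=not, #3 door interlock failed=occurs, Outboard brake coil is out=not, Safety circuit lost=not → at least one input occurs → occurs.
Brake release down [OR]: #3 governor switch degraded=not, Left drive VFD stuck=not, North hoist motor is down=not → no input occurs → does not occur.
Drive chain down [OR]: Controller branch lost=occurs, Brake release down=not → at least one input occurs → occurs.
Leveling path inoperative [OR]: Encoder 2 faulted=occurs, #3 door interlock 2 malfunctions=occurs, Outboard brake coil 2 degraded=occurs → at least one input occurs → occurs.
Elevator stuck between floors [AND]: Drive chain down=occurs, Leveling path inoperative=occurs, Outboard safety relay 2 is out=not, North main contactor 2 degraded=occurs → not all inputs occur → does not occur.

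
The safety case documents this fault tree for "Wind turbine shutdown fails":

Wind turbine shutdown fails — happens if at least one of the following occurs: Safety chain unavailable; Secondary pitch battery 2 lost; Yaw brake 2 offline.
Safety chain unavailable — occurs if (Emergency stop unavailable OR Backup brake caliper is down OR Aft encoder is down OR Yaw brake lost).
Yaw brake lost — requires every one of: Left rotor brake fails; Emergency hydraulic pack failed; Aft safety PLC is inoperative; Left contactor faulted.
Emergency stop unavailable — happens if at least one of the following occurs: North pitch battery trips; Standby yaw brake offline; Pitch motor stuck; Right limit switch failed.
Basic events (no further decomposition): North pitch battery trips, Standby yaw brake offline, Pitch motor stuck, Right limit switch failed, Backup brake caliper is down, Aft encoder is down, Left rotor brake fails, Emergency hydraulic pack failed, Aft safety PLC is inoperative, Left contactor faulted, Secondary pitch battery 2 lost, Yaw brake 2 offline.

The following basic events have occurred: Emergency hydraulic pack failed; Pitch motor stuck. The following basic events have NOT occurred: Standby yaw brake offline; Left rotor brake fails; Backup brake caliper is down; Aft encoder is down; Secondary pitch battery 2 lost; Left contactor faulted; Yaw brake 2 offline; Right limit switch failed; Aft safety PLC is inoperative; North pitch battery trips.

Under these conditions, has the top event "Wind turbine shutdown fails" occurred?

Emergency stop unavailable [OR]: North pitch battery trips=not, Standby yaw brake offline=not, Pitch motor stuck=occurs, Right limit switch failed=not → at least one input occurs → occurs.
Yaw brake lost [AND]: Left rotor brake fails=not, Emergency hydraulic pack failed=occurs, Aft safety PLC is inoperative=not, Left contactor faulted=not → not all inputs occur → does not occur.
Safety chain unavailable [OR]: Emergency stop unavailable=occurs, Backup brake caliper is down=not, Aft encoder is down=not, Yaw brake lost=not → at least one input occurs → occurs.
Wind turbine shutdown fails [OR]: Safety chain unavailable=occurs, Secondary pitch battery 2 lost=not, Yaw brake 2 offline=not → at least one input occurs → occurs.

Yes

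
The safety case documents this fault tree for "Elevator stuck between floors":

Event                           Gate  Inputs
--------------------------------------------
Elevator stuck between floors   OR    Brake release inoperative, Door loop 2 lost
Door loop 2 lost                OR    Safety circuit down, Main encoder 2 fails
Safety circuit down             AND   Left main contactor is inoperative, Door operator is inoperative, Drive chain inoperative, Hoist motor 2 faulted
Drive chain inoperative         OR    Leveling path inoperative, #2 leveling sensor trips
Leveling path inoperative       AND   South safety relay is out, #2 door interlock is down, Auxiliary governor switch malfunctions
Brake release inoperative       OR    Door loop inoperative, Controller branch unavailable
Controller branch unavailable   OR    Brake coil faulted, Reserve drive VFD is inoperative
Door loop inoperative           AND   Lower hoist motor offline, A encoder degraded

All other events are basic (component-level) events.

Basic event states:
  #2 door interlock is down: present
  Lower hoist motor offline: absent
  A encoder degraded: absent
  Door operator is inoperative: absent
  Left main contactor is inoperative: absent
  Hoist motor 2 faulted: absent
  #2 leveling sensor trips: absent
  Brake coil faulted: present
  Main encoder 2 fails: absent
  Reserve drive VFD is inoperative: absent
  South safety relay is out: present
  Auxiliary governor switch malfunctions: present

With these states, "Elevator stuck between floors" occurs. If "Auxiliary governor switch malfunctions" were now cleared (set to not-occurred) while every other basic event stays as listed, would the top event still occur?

Counterfactual: set "Auxiliary governor switch malfunctions" to not occurred.
Door loop inoperative [AND]: Lower hoist motor offline=not, A encoder degraded=not → not all inputs occur → does not occur.
Controller branch unavailable [OR]: Brake coil faulted=occurs, Reserve drive VFD is inoperative=not → at least one input occurs → occurs.
Brake release inoperative [OR]: Door loop inoperative=not, Controller branch unavailable=occurs → at least one input occurs → occurs.
Leveling path inoperative [AND]: South safety relay is out=occurs, #2 door interlock is down=occurs, Auxiliary governor switch malfunctions=not → not all inputs occur → does not occur.
Drive chain inoperative [OR]: Leveling path inoperative=not, #2 leveling sensor trips=not → no input occurs → does not occur.
Safety circuit down [AND]: Left main contactor is inoperative=not, Door operator is inoperative=not, Drive chain inoperative=not, Hoist motor 2 faulted=not → not all inputs occur → does not occur.
Door loop 2 lost [OR]: Safety circuit down=not, Main encoder 2 fails=not → no input occurs → does not occur.
Elevator stuck between floors [OR]: Brake release inoperative=occurs, Door loop 2 lost=not → at least one input occurs → occurs.

Yes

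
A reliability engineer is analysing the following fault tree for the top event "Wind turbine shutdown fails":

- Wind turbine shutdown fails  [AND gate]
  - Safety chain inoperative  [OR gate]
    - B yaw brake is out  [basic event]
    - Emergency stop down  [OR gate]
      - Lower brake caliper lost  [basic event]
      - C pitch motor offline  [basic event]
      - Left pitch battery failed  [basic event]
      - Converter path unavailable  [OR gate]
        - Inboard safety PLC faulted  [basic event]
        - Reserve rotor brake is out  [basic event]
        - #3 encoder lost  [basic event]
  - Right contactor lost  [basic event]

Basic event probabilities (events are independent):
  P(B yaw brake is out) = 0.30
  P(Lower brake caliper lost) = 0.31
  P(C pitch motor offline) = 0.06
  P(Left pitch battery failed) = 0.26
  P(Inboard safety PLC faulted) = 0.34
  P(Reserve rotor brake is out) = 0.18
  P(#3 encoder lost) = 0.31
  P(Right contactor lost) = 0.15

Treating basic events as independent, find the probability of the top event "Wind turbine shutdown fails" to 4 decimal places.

P(Converter path unavailable) [OR] = 1 − (1−0.34) × (1−0.18) × (1−0.31) = 0.626572
P(Emergency stop down) [OR] = 1 − (1−0.31) × (1−0.06) × (1−0.26) × (1−0.626572) = 0.820768
P(Safety chain inoperative) [OR] = 1 − (1−0.30) × (1−0.820768) = 0.874538
P(Wind turbine shutdown fails) [AND] = 0.874538 × 0.15 = 0.131181
Rounded to 4 decimal places: P(Wind turbine shutdown fails) ≈ 0.1312.

0.1312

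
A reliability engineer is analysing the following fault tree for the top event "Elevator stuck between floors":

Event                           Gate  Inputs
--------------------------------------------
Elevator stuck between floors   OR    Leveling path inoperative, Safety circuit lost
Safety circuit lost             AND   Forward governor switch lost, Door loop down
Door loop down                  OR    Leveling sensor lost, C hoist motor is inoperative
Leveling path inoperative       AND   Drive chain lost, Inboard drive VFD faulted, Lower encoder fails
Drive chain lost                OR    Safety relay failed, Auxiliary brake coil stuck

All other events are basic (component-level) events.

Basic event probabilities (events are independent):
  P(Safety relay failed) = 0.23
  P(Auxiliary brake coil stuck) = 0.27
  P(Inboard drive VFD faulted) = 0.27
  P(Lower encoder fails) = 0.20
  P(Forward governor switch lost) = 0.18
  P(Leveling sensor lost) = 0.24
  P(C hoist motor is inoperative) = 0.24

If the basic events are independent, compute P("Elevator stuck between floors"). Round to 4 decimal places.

0.0979

P(Drive chain lost) [OR] = 1 − (1−0.23) × (1−0.27) = 0.437900
P(Leveling path inoperative) [AND] = 0.437900 × 0.27 × 0.20 = 0.023647
P(Door loop down) [OR] = 1 − (1−0.24) × (1−0.24) = 0.422400
P(Safety circuit lost) [AND] = 0.18 × 0.422400 = 0.076032
P(Elevator stuck between floors) [OR] = 1 − (1−0.023647) × (1−0.076032) = 0.097881
Rounded to 4 decimal places: P(Elevator stuck between floors) ≈ 0.0979.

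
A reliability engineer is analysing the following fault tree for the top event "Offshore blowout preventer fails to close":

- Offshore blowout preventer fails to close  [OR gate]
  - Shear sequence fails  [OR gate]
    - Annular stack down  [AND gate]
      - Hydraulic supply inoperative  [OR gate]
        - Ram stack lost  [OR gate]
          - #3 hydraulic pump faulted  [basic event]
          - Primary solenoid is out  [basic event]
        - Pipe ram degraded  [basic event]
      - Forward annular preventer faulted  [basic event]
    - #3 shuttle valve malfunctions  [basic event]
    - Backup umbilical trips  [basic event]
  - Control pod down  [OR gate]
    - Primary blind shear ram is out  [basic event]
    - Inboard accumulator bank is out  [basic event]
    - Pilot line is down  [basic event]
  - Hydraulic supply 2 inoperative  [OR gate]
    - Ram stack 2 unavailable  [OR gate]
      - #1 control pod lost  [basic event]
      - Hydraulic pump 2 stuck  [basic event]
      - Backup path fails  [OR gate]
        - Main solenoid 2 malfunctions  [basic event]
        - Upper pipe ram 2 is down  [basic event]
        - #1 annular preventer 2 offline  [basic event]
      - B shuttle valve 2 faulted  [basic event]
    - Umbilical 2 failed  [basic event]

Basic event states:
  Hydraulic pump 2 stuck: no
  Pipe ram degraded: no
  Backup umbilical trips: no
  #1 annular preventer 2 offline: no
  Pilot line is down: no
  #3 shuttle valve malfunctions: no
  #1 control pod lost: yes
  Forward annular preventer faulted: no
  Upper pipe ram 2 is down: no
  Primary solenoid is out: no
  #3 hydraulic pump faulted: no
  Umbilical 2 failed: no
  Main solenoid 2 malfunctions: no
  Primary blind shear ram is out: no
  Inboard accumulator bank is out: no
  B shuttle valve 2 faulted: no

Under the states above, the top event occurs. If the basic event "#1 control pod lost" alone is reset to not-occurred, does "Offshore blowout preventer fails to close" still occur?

No

Counterfactual: set "#1 control pod lost" to not occurred.
Ram stack lost [OR]: #3 hydraulic pump faulted=not, Primary solenoid is out=not → no input occurs → does not occur.
Hydraulic supply inoperative [OR]: Ram stack lost=not, Pipe ram degraded=not → no input occurs → does not occur.
Annular stack down [AND]: Hydraulic supply inoperative=not, Forward annular preventer faulted=not → not all inputs occur → does not occur.
Shear sequence fails [OR]: Annular stack down=not, #3 shuttle valve malfunctions=not, Backup umbilical trips=not → no input occurs → does not occur.
Control pod down [OR]: Primary blind shear ram is out=not, Inboard accumulator bank is out=not, Pilot line is down=not → no input occurs → does not occur.
Backup path fails [OR]: Main solenoid 2 malfunctions=not, Upper pipe ram 2 is down=not, #1 annular preventer 2 offline=not → no input occurs → does not occur.
Ram stack 2 unavailable [OR]: #1 control pod lost=not, Hydraulic pump 2 stuck=not, Backup path fails=not, B shuttle valve 2 faulted=not → no input occurs → does not occur.
Hydraulic supply 2 inoperative [OR]: Ram stack 2 unavailable=not, Umbilical 2 failed=not → no input occurs → does not occur.
Offshore blowout preventer fails to close [OR]: Shear sequence fails=not, Control pod down=not, Hydraulic supply 2 inoperative=not → no input occurs → does not occur.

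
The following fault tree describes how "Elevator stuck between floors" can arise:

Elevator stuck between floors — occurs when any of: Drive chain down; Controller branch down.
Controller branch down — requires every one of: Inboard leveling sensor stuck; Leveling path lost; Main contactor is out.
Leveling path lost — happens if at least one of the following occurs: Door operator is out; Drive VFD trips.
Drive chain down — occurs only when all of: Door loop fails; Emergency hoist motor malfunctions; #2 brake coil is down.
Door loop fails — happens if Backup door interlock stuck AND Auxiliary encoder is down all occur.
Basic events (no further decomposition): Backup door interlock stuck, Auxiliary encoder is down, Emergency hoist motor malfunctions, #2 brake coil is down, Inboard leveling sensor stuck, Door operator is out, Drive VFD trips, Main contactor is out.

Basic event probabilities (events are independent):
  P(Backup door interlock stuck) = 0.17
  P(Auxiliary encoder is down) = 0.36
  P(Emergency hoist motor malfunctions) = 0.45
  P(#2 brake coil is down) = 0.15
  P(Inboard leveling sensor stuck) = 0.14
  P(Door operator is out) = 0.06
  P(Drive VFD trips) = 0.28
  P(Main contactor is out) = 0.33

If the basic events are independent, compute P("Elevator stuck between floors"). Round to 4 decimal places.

P(Door loop fails) [AND] = 0.17 × 0.36 = 0.061200
P(Drive chain down) [AND] = 0.061200 × 0.45 × 0.15 = 0.004131
P(Leveling path lost) [OR] = 1 − (1−0.06) × (1−0.28) = 0.323200
P(Controller branch down) [AND] = 0.14 × 0.323200 × 0.33 = 0.014932
P(Elevator stuck between floors) [OR] = 1 − (1−0.004131) × (1−0.014932) = 0.019001
Rounded to 4 decimal places: P(Elevator stuck between floors) ≈ 0.0190.

0.0190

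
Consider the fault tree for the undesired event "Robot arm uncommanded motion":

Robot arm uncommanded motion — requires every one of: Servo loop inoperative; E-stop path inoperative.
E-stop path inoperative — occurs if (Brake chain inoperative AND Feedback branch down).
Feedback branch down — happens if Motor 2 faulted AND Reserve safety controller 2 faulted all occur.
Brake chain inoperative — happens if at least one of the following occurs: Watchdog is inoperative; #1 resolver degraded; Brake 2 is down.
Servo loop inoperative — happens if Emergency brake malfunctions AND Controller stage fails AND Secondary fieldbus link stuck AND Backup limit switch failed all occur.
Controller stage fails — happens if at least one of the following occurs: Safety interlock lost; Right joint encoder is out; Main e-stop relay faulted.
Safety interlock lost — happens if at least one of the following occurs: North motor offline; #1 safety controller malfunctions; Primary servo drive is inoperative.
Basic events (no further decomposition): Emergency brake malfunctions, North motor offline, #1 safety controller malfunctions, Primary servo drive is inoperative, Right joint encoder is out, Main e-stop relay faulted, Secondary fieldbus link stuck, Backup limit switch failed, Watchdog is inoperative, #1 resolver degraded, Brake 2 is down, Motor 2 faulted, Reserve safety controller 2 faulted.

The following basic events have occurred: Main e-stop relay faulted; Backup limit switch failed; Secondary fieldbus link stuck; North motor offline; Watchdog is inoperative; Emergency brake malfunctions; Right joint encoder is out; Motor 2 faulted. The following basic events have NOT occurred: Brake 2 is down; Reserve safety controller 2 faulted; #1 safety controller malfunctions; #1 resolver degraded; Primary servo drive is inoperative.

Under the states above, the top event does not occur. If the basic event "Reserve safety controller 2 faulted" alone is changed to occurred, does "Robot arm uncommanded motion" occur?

Counterfactual: set "Reserve safety controller 2 faulted" to occurred.
Safety interlock lost [OR]: North motor offline=occurs, #1 safety controller malfunctions=not, Primary servo drive is inoperative=not → at least one input occurs → occurs.
Controller stage fails [OR]: Safety interlock lost=occurs, Right joint encoder is out=occurs, Main e-stop relay faulted=occurs → at least one input occurs → occurs.
Servo loop inoperative [AND]: Emergency brake malfunctions=occurs, Controller stage fails=occurs, Secondary fieldbus link stuck=occurs, Backup limit switch failed=occurs → all inputs occur → occurs.
Brake chain inoperative [OR]: Watchdog is inoperative=occurs, #1 resolver degraded=not, Brake 2 is down=not → at least one input occurs → occurs.
Feedback branch down [AND]: Motor 2 faulted=occurs, Reserve safety controller 2 faulted=occurs → all inputs occur → occurs.
E-stop path inoperative [AND]: Brake chain inoperative=occurs, Feedback branch down=occurs → all inputs occur → occurs.
Robot arm uncommanded motion [AND]: Servo loop inoperative=occurs, E-stop path inoperative=occurs → all inputs occur → occurs.

Yes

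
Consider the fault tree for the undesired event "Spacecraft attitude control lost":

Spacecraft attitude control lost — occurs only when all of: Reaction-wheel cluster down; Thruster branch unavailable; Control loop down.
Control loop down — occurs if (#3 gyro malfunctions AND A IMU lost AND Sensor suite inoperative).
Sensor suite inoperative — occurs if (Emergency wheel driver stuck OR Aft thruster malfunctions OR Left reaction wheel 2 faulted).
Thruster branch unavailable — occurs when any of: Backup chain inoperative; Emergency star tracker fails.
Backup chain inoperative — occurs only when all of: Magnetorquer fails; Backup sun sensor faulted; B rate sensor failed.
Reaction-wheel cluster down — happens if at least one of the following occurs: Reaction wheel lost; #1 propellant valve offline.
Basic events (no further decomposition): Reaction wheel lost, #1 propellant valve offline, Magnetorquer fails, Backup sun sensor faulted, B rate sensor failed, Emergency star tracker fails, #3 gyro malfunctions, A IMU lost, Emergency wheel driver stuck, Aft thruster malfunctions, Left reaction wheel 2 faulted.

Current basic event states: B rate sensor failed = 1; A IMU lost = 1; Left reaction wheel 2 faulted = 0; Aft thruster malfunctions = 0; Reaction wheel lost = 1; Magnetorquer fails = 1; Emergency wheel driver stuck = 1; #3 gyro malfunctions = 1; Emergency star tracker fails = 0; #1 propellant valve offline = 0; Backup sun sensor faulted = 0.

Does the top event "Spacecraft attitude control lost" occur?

No

Reaction-wheel cluster down [OR]: Reaction wheel lost=occurs, #1 propellant valve offline=not → at least one input occurs → occurs.
Backup chain inoperative [AND]: Magnetorquer fails=occurs, Backup sun sensor faulted=not, B rate sensor failed=occurs → not all inputs occur → does not occur.
Thruster branch unavailable [OR]: Backup chain inoperative=not, Emergency star tracker fails=not → no input occurs → does not occur.
Sensor suite inoperative [OR]: Emergency wheel driver stuck=occurs, Aft thruster malfunctions=not, Left reaction wheel 2 faulted=not → at least one input occurs → occurs.
Control loop down [AND]: #3 gyro malfunctions=occurs, A IMU lost=occurs, Sensor suite inoperative=occurs → all inputs occur → occurs.
Spacecraft attitude control lost [AND]: Reaction-wheel cluster down=occurs, Thruster branch unavailable=not, Control loop down=occurs → not all inputs occur → does not occur.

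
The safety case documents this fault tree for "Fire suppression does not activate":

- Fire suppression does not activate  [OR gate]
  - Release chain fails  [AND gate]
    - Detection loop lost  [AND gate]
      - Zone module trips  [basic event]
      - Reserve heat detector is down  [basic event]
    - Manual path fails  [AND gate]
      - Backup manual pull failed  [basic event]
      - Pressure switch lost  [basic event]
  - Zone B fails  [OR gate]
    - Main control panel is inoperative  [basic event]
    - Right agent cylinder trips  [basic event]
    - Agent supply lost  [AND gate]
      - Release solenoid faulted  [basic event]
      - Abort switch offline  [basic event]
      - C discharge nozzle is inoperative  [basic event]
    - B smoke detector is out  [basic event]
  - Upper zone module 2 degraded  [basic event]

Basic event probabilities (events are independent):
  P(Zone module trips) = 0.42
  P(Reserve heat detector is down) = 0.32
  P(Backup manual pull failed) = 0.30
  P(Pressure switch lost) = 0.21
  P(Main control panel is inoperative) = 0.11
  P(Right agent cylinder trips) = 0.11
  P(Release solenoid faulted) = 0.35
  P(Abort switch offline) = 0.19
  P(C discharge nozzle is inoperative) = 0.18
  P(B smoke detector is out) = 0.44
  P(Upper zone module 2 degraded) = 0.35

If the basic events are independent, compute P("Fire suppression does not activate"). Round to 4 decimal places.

P(Detection loop lost) [AND] = 0.42 × 0.32 = 0.134400
P(Manual path fails) [AND] = 0.30 × 0.21 = 0.063000
P(Release chain fails) [AND] = 0.134400 × 0.063000 = 0.008467
P(Agent supply lost) [AND] = 0.35 × 0.19 × 0.18 = 0.011970
P(Zone B fails) [OR] = 1 − (1−0.11) × (1−0.11) × (1−0.011970) × (1−0.44) = 0.561734
P(Fire suppression does not activate) [OR] = 1 − (1−0.008467) × (1−0.561734) × (1−0.35) = 0.717539
Rounded to 4 decimal places: P(Fire suppression does not activate) ≈ 0.7175.

0.7175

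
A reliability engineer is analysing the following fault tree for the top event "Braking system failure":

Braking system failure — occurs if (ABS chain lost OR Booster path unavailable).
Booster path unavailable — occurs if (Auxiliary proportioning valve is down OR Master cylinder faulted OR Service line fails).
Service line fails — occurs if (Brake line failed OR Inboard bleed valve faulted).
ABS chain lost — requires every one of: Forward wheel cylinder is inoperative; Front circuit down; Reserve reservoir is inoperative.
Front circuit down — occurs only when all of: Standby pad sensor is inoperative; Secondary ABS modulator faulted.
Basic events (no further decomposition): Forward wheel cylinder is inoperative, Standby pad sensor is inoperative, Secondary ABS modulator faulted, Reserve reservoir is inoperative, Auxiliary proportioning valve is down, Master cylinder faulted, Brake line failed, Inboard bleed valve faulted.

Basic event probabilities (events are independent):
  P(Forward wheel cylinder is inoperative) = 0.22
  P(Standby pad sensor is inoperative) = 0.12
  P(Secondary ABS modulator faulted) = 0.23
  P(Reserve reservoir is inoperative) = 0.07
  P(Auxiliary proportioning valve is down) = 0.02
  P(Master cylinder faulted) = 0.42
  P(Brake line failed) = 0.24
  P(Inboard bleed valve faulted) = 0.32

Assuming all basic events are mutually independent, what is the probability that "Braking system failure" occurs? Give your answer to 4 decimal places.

P(Front circuit down) [AND] = 0.12 × 0.23 = 0.027600
P(ABS chain lost) [AND] = 0.22 × 0.027600 × 0.07 = 0.000425
P(Service line fails) [OR] = 1 − (1−0.24) × (1−0.32) = 0.483200
P(Booster path unavailable) [OR] = 1 − (1−0.02) × (1−0.42) × (1−0.483200) = 0.706251
P(Braking system failure) [OR] = 1 − (1−0.000425) × (1−0.706251) = 0.706376
Rounded to 4 decimal places: P(Braking system failure) ≈ 0.7064.

0.7064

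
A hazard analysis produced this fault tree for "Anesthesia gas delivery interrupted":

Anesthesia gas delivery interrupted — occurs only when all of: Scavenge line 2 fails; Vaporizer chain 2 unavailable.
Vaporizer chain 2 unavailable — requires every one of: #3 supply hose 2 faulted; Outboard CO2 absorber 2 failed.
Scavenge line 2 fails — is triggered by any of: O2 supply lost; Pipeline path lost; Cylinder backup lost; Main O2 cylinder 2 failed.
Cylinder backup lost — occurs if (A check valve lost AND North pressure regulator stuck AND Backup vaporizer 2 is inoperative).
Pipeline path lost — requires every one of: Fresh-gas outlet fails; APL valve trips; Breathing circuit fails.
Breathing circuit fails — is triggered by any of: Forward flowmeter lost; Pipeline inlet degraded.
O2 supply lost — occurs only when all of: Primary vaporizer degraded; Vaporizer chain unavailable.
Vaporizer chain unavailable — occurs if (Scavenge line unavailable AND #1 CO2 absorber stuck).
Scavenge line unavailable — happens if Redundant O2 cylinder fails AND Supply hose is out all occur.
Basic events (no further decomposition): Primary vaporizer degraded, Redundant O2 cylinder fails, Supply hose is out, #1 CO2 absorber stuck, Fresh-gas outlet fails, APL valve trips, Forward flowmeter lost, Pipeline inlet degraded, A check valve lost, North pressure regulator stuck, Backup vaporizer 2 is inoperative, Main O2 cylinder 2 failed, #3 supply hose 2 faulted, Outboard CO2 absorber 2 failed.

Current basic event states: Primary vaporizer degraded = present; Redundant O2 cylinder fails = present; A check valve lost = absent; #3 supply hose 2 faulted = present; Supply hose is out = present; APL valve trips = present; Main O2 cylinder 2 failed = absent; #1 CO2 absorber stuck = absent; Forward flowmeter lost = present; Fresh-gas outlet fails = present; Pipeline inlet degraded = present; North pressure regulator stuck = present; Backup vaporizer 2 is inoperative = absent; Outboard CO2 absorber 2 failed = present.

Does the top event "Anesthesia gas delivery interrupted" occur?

Yes

Scavenge line unavailable [AND]: Redundant O2 cylinder fails=occurs, Supply hose is out=occurs → all inputs occur → occurs.
Vaporizer chain unavailable [AND]: Scavenge line unavailable=occurs, #1 CO2 absorber stuck=not → not all inputs occur → does not occur.
O2 supply lost [AND]: Primary vaporizer degraded=occurs, Vaporizer chain unavailable=not → not all inputs occur → does not occur.
Breathing circuit fails [OR]: Forward flowmeter lost=occurs, Pipeline inlet degraded=occurs → at least one input occurs → occurs.
Pipeline path lost [AND]: Fresh-gas outlet fails=occurs, APL valve trips=occurs, Breathing circuit fails=occurs → all inputs occur → occurs.
Cylinder backup lost [AND]: A check valve lost=not, North pressure regulator stuck=occurs, Backup vaporizer 2 is inoperative=not → not all inputs occur → does not occur.
Scavenge line 2 fails [OR]: O2 supply lost=not, Pipeline path lost=occurs, Cylinder backup lost=not, Main O2 cylinder 2 failed=not → at least one input occurs → occurs.
Vaporizer chain 2 unavailable [AND]: #3 supply hose 2 faulted=occurs, Outboard CO2 absorber 2 failed=occurs → all inputs occur → occurs.
Anesthesia gas delivery interrupted [AND]: Scavenge line 2 fails=occurs, Vaporizer chain 2 unavailable=occurs → all inputs occur → occurs.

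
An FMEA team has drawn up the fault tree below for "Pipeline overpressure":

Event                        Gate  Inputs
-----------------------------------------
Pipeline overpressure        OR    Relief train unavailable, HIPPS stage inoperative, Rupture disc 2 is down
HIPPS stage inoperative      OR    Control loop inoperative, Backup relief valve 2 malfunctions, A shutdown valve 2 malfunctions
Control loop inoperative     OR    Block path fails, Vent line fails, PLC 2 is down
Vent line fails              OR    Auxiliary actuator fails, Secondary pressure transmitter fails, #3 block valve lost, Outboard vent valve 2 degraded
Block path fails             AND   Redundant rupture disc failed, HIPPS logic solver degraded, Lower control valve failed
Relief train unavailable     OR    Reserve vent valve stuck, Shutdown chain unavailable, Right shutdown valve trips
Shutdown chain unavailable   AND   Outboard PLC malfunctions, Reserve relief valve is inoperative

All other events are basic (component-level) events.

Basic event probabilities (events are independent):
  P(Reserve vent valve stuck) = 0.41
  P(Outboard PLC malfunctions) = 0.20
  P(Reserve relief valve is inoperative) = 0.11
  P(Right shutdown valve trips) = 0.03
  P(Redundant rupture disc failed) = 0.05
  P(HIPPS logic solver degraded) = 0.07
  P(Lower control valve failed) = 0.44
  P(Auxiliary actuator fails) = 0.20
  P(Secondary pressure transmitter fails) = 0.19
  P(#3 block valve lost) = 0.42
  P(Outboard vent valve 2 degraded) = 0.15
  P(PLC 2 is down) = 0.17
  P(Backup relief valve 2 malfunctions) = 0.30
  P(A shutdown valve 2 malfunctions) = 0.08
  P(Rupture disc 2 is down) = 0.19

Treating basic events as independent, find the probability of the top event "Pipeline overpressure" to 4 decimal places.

P(Shutdown chain unavailable) [AND] = 0.20 × 0.11 = 0.022000
P(Relief train unavailable) [OR] = 1 − (1−0.41) × (1−0.022000) × (1−0.03) = 0.440291
P(Block path fails) [AND] = 0.05 × 0.07 × 0.44 = 0.001540
P(Vent line fails) [OR] = 1 − (1−0.20) × (1−0.19) × (1−0.42) × (1−0.15) = 0.680536
P(Control loop inoperative) [OR] = 1 − (1−0.001540) × (1−0.680536) × (1−0.17) = 0.735253
P(HIPPS stage inoperative) [OR] = 1 − (1−0.735253) × (1−0.30) × (1−0.08) = 0.829503
P(Pipeline overpressure) [OR] = 1 − (1−0.440291) × (1−0.829503) × (1−0.19) = 0.922703
Rounded to 4 decimal places: P(Pipeline overpressure) ≈ 0.9227.

0.9227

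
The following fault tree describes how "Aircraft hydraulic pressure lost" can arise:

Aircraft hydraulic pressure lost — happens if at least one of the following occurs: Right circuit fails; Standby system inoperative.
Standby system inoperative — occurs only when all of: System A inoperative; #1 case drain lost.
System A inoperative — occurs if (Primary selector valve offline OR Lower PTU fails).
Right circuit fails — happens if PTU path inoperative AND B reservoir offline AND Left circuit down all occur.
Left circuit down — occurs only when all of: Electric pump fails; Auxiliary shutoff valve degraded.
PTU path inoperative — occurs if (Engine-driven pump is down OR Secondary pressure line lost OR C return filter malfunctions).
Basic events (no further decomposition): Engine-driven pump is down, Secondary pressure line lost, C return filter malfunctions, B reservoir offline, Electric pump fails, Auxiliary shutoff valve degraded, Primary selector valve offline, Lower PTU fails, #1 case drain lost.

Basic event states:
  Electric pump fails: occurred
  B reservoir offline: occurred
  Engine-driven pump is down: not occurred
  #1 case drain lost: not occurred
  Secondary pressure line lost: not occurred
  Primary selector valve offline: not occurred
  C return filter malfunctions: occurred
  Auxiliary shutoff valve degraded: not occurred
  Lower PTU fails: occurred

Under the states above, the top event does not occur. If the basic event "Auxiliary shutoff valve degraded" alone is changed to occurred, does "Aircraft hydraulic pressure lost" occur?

Yes

Counterfactual: set "Auxiliary shutoff valve degraded" to occurred.
PTU path inoperative [OR]: Engine-driven pump is down=not, Secondary pressure line lost=not, C return filter malfunctions=occurs → at least one input occurs → occurs.
Left circuit down [AND]: Electric pump fails=occurs, Auxiliary shutoff valve degraded=occurs → all inputs occur → occurs.
Right circuit fails [AND]: PTU path inoperative=occurs, B reservoir offline=occurs, Left circuit down=occurs → all inputs occur → occurs.
System A inoperative [OR]: Primary selector valve offline=not, Lower PTU fails=occurs → at least one input occurs → occurs.
Standby system inoperative [AND]: System A inoperative=occurs, #1 case drain lost=not → not all inputs occur → does not occur.
Aircraft hydraulic pressure lost [OR]: Right circuit fails=occurs, Standby system inoperative=not → at least one input occurs → occurs.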